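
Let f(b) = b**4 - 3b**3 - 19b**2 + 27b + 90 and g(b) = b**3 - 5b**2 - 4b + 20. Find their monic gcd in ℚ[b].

Repeated division with remainder:
  b**4 - 3b**3 - 19b**2 + 27b + 90 = (b + 2)(b**3 - 5b**2 - 4b + 20) + (-5b**2 + 15b + 50)
  b**3 - 5b**2 - 4b + 20 = (-(1/5)b + 2/5)(-5b**2 + 15b + 50) + (0)
Last nonzero remainder: -5b**2 + 15b + 50. Dividing through by -5 gives the monic gcd b**2 - 3b - 10.

b**2 - 3b - 10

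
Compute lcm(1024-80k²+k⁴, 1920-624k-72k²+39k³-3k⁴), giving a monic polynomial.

By polynomial division,
  k⁴-80k²+1024 = (-1/3)(-3k⁴+39k³-72k²-624k+1920) + (13k³-104k²-208k+1664)
  -3k⁴+39k³-72k²-624k+1920 = (-(3/13)k+15/13)(13k³-104k²-208k+1664) + (0)
Last nonzero remainder: 13k³-104k²-208k+1664. Dividing through by 13 gives the monic gcd k³-8k²-16k+128.
Then lcm(f, g) = f·g / gcd(f, g); expanding and making the result monic gives the answer.

-5120+1024k+400k²-80k³-5k⁴+k⁵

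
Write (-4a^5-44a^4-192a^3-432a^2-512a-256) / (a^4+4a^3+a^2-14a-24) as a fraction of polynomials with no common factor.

Repeated division with remainder:
  -4a^5-44a^4-192a^3-432a^2-512a-256 = (-4a-28)(a^4+4a^3+a^2-14a-24) + (-76a^3-460a^2-1000a-928)
  a^4+4a^3+a^2-14a-24 = (-(1/76)a+39/1444)(-76a^3-460a^2-1000a-928) + ((96/361)a^2+(288/361)a+384/361)
  -76a^3-460a^2-1000a-928 = (-(6859/24)a-10469/12)((96/361)a^2+(288/361)a+384/361) + (0)
Last nonzero remainder: (96/361)a^2+(288/361)a+384/361. Dividing through by 96/361 gives the monic gcd a^2+3a+4.
Cancel a^2+3a+4 from numerator and denominator to get the reduced form.

(-4a^3-32a^2-80a-64)/(a^2+a-6)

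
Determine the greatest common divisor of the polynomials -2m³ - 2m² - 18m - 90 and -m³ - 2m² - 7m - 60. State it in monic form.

m² - 2m + 15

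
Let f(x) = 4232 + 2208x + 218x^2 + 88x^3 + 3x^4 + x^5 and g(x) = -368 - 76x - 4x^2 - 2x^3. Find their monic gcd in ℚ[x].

46 - 2x + x^2

Euclidean algorithm in ℚ[x]:
  x^5 + 3x^4 + 88x^3 + 218x^2 + 2208x + 4232 = (-(1/2)x^2 - (1/2)x - 24)(-2x^3 - 4x^2 - 76x - 368) + (-100x^2 + 200x - 4600)
  -2x^3 - 4x^2 - 76x - 368 = ((1/50)x + 2/25)(-100x^2 + 200x - 4600) + (0)
Last nonzero remainder: -100x^2 + 200x - 4600. Dividing through by -100 gives the monic gcd x^2 - 2x + 46.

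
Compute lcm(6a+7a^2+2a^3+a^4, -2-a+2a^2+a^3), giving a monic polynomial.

-12a-8a^2+9a^3+7a^4+3a^5+a^6

By polynomial division,
  a^4+2a^3+7a^2+6a = (a)(a^3+2a^2-a-2) + (8a^2+8a)
  a^3+2a^2-a-2 = ((1/8)a+1/8)(8a^2+8a) + (-2a-2)
  8a^2+8a = (-4a)(-2a-2) + (0)
Last nonzero remainder: -2a-2. Dividing through by -2 gives the monic gcd a+1.
Then lcm(f, g) = f·g / gcd(f, g); expanding and making the result monic gives the answer.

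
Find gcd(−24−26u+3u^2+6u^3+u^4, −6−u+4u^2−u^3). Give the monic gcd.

−2−u+u^2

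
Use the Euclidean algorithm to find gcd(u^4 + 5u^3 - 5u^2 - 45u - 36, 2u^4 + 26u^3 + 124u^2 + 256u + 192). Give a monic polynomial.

By polynomial division,
  u^4 + 5u^3 - 5u^2 - 45u - 36 = (1/2)(2u^4 + 26u^3 + 124u^2 + 256u + 192) + (-8u^3 - 67u^2 - 173u - 132)
  2u^4 + 26u^3 + 124u^2 + 256u + 192 = (-(1/4)u - 37/32)(-8u^3 - 67u^2 - 173u - 132) + ((105/32)u^2 + (735/32)u + 315/8)
  -8u^3 - 67u^2 - 173u - 132 = (-(256/105)u - 352/105)((105/32)u^2 + (735/32)u + 315/8) + (0)
Last nonzero remainder: (105/32)u^2 + (735/32)u + 315/8. Dividing through by 105/32 gives the monic gcd u^2 + 7u + 12.

u^2 + 7u + 12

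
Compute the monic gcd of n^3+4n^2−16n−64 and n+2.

1

By polynomial division,
  n^3+4n^2−16n−64 = (n^2+2n−20)(n+2) + (−24)
  n+2 = (−(1/24)n−1/12)(−24) + (0)
The last nonzero remainder is the constant −24, so the polynomials are coprime and gcd = 1.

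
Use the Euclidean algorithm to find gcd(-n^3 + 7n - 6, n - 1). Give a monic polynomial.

n - 1

Apply the Euclidean algorithm:
  -n^3 + 7n - 6 = (-n^2 - n + 6)(n - 1) + (0)
The last nonzero remainder n - 1 is already monic.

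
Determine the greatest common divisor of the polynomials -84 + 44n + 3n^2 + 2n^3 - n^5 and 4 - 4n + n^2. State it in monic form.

4 - 4n + n^2

Repeated division with remainder:
  -n^5 + 2n^3 + 3n^2 + 44n - 84 = (-n^3 - 4n^2 - 10n - 21)(n^2 - 4n + 4) + (0)
The last nonzero remainder n^2 - 4n + 4 is already monic.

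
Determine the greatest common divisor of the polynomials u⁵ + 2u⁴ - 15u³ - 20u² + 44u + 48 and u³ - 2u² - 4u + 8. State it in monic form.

Repeated division with remainder:
  u⁵ + 2u⁴ - 15u³ - 20u² + 44u + 48 = (u² + 4u - 3)(u³ - 2u² - 4u + 8) + (-18u² + 72)
  u³ - 2u² - 4u + 8 = (-(1/18)u + 1/9)(-18u² + 72) + (0)
Last nonzero remainder: -18u² + 72. Dividing through by -18 gives the monic gcd u² - 4.

u² - 4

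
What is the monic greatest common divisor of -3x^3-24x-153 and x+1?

1

Euclidean algorithm in ℚ[x]:
  -3x^3-24x-153 = (-3x^2+3x-27)(x+1) + (-126)
  x+1 = (-(1/126)x-1/126)(-126) + (0)
The last nonzero remainder is the constant -126, so the polynomials are coprime and gcd = 1.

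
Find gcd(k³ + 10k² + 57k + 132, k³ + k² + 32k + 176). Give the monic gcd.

k + 4

By polynomial division,
  k³ + 10k² + 57k + 132 = (k³ + k² + 32k + 176) + (9k² + 25k − 44)
  k³ + k² + 32k + 176 = ((1/9)k − 16/81)(9k² + 25k − 44) + ((3388/81)k + 13552/81)
  9k² + 25k − 44 = ((729/3388)k − 81/308)((3388/81)k + 13552/81) + (0)
Last nonzero remainder: (3388/81)k + 13552/81. Dividing through by 3388/81 gives the monic gcd k + 4.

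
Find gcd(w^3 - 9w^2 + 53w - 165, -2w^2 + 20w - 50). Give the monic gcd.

w - 5

Euclidean algorithm in ℚ[w]:
  w^3 - 9w^2 + 53w - 165 = (-(1/2)w - 1/2)(-2w^2 + 20w - 50) + (38w - 190)
  -2w^2 + 20w - 50 = (-(1/19)w + 5/19)(38w - 190) + (0)
Last nonzero remainder: 38w - 190. Dividing through by 38 gives the monic gcd w - 5.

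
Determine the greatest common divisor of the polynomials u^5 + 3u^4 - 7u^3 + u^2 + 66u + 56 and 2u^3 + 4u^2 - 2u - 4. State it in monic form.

u^2 + 3u + 2

Repeated division with remainder:
  u^5 + 3u^4 - 7u^3 + u^2 + 66u + 56 = ((1/2)u^2 + (1/2)u - 4)(2u^3 + 4u^2 - 2u - 4) + (20u^2 + 60u + 40)
  2u^3 + 4u^2 - 2u - 4 = ((1/10)u - 1/10)(20u^2 + 60u + 40) + (0)
Last nonzero remainder: 20u^2 + 60u + 40. Dividing through by 20 gives the monic gcd u^2 + 3u + 2.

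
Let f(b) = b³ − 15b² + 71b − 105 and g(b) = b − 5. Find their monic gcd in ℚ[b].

b − 5

Repeated division with remainder:
  b³ − 15b² + 71b − 105 = (b² − 10b + 21)(b − 5) + (0)
The last nonzero remainder b − 5 is already monic.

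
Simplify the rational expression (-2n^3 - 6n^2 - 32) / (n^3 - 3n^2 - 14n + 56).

(-2n^2 + 2n - 8)/(n^2 - 7n + 14)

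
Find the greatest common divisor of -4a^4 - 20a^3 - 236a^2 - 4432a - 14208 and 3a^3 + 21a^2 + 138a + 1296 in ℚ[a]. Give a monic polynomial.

By polynomial division,
  -4a^4 - 20a^3 - 236a^2 - 4432a - 14208 = (-(4/3)a + 8/3)(3a^3 + 21a^2 + 138a + 1296) + (-108a^2 - 3072a - 17664)
  3a^3 + 21a^2 + 138a + 1296 = (-(1/36)a + 193/324)(-108a^2 - 3072a - 17664) + ((39886/27)a + 319088/27)
  -108a^2 - 3072a - 17664 = (-(1458/19943)a - 29808/19943)((39886/27)a + 319088/27) + (0)
Last nonzero remainder: (39886/27)a + 319088/27. Dividing through by 39886/27 gives the monic gcd a + 8.

a + 8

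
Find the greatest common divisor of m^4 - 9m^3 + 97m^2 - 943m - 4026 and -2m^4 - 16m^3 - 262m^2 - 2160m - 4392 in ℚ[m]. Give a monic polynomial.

m^3 + 2m^2 + 119m + 366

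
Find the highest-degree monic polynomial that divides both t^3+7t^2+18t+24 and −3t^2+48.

t+4

Euclidean algorithm in ℚ[t]:
  t^3+7t^2+18t+24 = (−(1/3)t−7/3)(−3t^2+48) + (34t+136)
  −3t^2+48 = (−(3/34)t+6/17)(34t+136) + (0)
Last nonzero remainder: 34t+136. Dividing through by 34 gives the monic gcd t+4.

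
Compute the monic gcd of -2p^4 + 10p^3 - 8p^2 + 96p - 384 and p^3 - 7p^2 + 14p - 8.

Apply the Euclidean algorithm:
  -2p^4 + 10p^3 - 8p^2 + 96p - 384 = (-2p - 4)(p^3 - 7p^2 + 14p - 8) + (-8p^2 + 136p - 416)
  p^3 - 7p^2 + 14p - 8 = (-(1/8)p - 5/4)(-8p^2 + 136p - 416) + (132p - 528)
  -8p^2 + 136p - 416 = (-(2/33)p + 26/33)(132p - 528) + (0)
Last nonzero remainder: 132p - 528. Dividing through by 132 gives the monic gcd p - 4.

p - 4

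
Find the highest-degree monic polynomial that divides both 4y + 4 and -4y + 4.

Apply the Euclidean algorithm:
  4y + 4 = (-1)(-4y + 4) + (8)
  -4y + 4 = (-(1/2)y + 1/2)(8) + (0)
The last nonzero remainder is the constant 8, so the polynomials are coprime and gcd = 1.

1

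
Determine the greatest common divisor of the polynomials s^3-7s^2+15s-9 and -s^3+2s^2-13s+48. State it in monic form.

s-3

By polynomial division,
  s^3-7s^2+15s-9 = (-1)(-s^3+2s^2-13s+48) + (-5s^2+2s+39)
  -s^3+2s^2-13s+48 = ((1/5)s-8/25)(-5s^2+2s+39) + (-(504/25)s+1512/25)
  -5s^2+2s+39 = ((125/504)s+325/504)(-(504/25)s+1512/25) + (0)
Last nonzero remainder: -(504/25)s+1512/25. Dividing through by -504/25 gives the monic gcd s-3.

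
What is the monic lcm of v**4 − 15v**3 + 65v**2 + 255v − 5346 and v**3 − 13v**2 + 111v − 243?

v**5 − 18v**4 + 110v**3 + 60v**2 − 6111v + 16038

Euclidean algorithm in ℚ[v]:
  v**4 − 15v**3 + 65v**2 + 255v − 5346 = (v − 2)(v**3 − 13v**2 + 111v − 243) + (−72v**2 + 720v − 5832)
  v**3 − 13v**2 + 111v − 243 = (−(1/72)v + 1/24)(−72v**2 + 720v − 5832) + (0)
Last nonzero remainder: −72v**2 + 720v − 5832. Dividing through by −72 gives the monic gcd v**2 − 10v + 81.
Then lcm(f, g) = f·g / gcd(f, g); expanding and making the result monic gives the answer.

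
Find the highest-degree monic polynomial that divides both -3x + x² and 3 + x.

1

Apply the Euclidean algorithm:
  x² - 3x = (x - 6)(x + 3) + (18)
  x + 3 = ((1/18)x + 1/6)(18) + (0)
The last nonzero remainder is the constant 18, so the polynomials are coprime and gcd = 1.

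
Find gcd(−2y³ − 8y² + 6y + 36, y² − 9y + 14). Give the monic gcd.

Repeated division with remainder:
  −2y³ − 8y² + 6y + 36 = (−2y − 26)(y² − 9y + 14) + (−200y + 400)
  y² − 9y + 14 = (−(1/200)y + 7/200)(−200y + 400) + (0)
Last nonzero remainder: −200y + 400. Dividing through by −200 gives the monic gcd y − 2.

y − 2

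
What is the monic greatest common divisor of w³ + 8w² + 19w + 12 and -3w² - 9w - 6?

Apply the Euclidean algorithm:
  w³ + 8w² + 19w + 12 = (-(1/3)w - 5/3)(-3w² - 9w - 6) + (2w + 2)
  -3w² - 9w - 6 = (-(3/2)w - 3)(2w + 2) + (0)
Last nonzero remainder: 2w + 2. Dividing through by 2 gives the monic gcd w + 1.

w + 1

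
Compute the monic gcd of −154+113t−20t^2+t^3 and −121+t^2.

Euclidean algorithm in ℚ[t]:
  t^3−20t^2+113t−154 = (t−20)(t^2−121) + (234t−2574)
  t^2−121 = ((1/234)t+11/234)(234t−2574) + (0)
Last nonzero remainder: 234t−2574. Dividing through by 234 gives the monic gcd t−11.

−11+t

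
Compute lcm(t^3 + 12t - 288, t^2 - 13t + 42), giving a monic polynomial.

By polynomial division,
  t^3 + 12t - 288 = (t + 13)(t^2 - 13t + 42) + (139t - 834)
  t^2 - 13t + 42 = ((1/139)t - 7/139)(139t - 834) + (0)
Last nonzero remainder: 139t - 834. Dividing through by 139 gives the monic gcd t - 6.
Then lcm(f, g) = f·g / gcd(f, g); expanding and making the result monic gives the answer.

t^4 - 7t^3 + 12t^2 - 372t + 2016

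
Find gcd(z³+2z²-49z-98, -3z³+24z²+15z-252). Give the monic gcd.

z-7

Apply the Euclidean algorithm:
  z³+2z²-49z-98 = (-1/3)(-3z³+24z²+15z-252) + (10z²-44z-182)
  -3z³+24z²+15z-252 = (-(3/10)z+27/25)(10z²-44z-182) + ((198/25)z-1386/25)
  10z²-44z-182 = ((125/99)z+325/99)((198/25)z-1386/25) + (0)
Last nonzero remainder: (198/25)z-1386/25. Dividing through by 198/25 gives the monic gcd z-7.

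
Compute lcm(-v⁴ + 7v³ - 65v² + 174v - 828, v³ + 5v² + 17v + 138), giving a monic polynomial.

v⁵ - v⁴ + 23v³ + 216v² - 216v + 4968

By polynomial division,
  -v⁴ + 7v³ - 65v² + 174v - 828 = (-v + 12)(v³ + 5v² + 17v + 138) + (-108v² + 108v - 2484)
  v³ + 5v² + 17v + 138 = (-(1/108)v - 1/18)(-108v² + 108v - 2484) + (0)
Last nonzero remainder: -108v² + 108v - 2484. Dividing through by -108 gives the monic gcd v² - v + 23.
Then lcm(f, g) = f·g / gcd(f, g); expanding and making the result monic gives the answer.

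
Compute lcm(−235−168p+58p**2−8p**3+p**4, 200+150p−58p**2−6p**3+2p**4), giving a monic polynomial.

4700+3125p−1563p**2+50p**3+30p**4−7p**5+p**6

By polynomial division,
  p**4−8p**3+58p**2−168p−235 = (1/2)(2p**4−6p**3−58p**2+150p+200) + (−5p**3+87p**2−243p−335)
  2p**4−6p**3−58p**2+150p+200 = (−(2/5)p−144/25)(−5p**3+87p**2−243p−335) + ((8648/25)p**2−(34592/25)p−8648/5)
  −5p**3+87p**2−243p−335 = (−(125/8648)p+1675/8648)((8648/25)p**2−(34592/25)p−8648/5) + (0)
Last nonzero remainder: (8648/25)p**2−(34592/25)p−8648/5. Dividing through by 8648/25 gives the monic gcd p**2−4p−5.
Then lcm(f, g) = f·g / gcd(f, g); expanding and making the result monic gives the answer.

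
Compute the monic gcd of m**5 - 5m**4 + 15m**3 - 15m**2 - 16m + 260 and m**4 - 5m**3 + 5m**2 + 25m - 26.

By polynomial division,
  m**5 - 5m**4 + 15m**3 - 15m**2 - 16m + 260 = (m)(m**4 - 5m**3 + 5m**2 + 25m - 26) + (10m**3 - 40m**2 + 10m + 260)
  m**4 - 5m**3 + 5m**2 + 25m - 26 = ((1/10)m - 1/10)(10m**3 - 40m**2 + 10m + 260) + (0)
Last nonzero remainder: 10m**3 - 40m**2 + 10m + 260. Dividing through by 10 gives the monic gcd m**3 - 4m**2 + m + 26.

m**3 - 4m**2 + m + 26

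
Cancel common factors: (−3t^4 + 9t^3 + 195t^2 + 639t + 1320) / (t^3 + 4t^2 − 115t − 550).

Euclidean algorithm in ℚ[t]:
  −3t^4 + 9t^3 + 195t^2 + 639t + 1320 = (−3t + 21)(t^3 + 4t^2 − 115t − 550) + (−234t^2 + 1404t + 12870)
  t^3 + 4t^2 − 115t − 550 = (−(1/234)t − 5/117)(−234t^2 + 1404t + 12870) + (0)
Last nonzero remainder: −234t^2 + 1404t + 12870. Dividing through by −234 gives the monic gcd t^2 − 6t − 55.
Cancel t^2 − 6t − 55 from numerator and denominator to get the reduced form.

(−3t^2 − 9t − 24)/(t + 10)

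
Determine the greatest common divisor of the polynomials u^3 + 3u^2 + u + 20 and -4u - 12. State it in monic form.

1

By polynomial division,
  u^3 + 3u^2 + u + 20 = (-(1/4)u^2 - 1/4)(-4u - 12) + (17)
  -4u - 12 = (-(4/17)u - 12/17)(17) + (0)
The last nonzero remainder is the constant 17, so the polynomials are coprime and gcd = 1.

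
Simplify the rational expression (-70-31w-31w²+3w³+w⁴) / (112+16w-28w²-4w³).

Apply the Euclidean algorithm:
  w⁴+3w³-31w²-31w-70 = (-(1/4)w+1)(-4w³-28w²+16w+112) + (w²-19w-182)
  -4w³-28w²+16w+112 = (-4w-104)(w²-19w-182) + (-2688w-18816)
  w²-19w-182 = (-(1/2688)w+13/1344)(-2688w-18816) + (0)
Last nonzero remainder: -2688w-18816. Dividing through by -2688 gives the monic gcd w+7.
Cancel w+7 from numerator and denominator to get the reduced form.

(10+3w+4w²-w³)/(-16+4w²)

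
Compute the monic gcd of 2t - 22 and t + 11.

1

By polynomial division,
  2t - 22 = (2)(t + 11) + (-44)
  t + 11 = (-(1/44)t - 1/4)(-44) + (0)
The last nonzero remainder is the constant -44, so the polynomials are coprime and gcd = 1.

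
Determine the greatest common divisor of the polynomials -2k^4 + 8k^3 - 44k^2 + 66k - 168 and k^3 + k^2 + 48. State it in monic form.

k^2 - 3k + 12

Euclidean algorithm in ℚ[k]:
  -2k^4 + 8k^3 - 44k^2 + 66k - 168 = (-2k + 10)(k^3 + k^2 + 48) + (-54k^2 + 162k - 648)
  k^3 + k^2 + 48 = (-(1/54)k - 2/27)(-54k^2 + 162k - 648) + (0)
Last nonzero remainder: -54k^2 + 162k - 648. Dividing through by -54 gives the monic gcd k^2 - 3k + 12.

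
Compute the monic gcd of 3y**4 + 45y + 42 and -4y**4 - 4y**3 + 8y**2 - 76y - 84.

y**3 - 2y**2 + 4y + 7

By polynomial division,
  3y**4 + 45y + 42 = (-3/4)(-4y**4 - 4y**3 + 8y**2 - 76y - 84) + (-3y**3 + 6y**2 - 12y - 21)
  -4y**4 - 4y**3 + 8y**2 - 76y - 84 = ((4/3)y + 4)(-3y**3 + 6y**2 - 12y - 21) + (0)
Last nonzero remainder: -3y**3 + 6y**2 - 12y - 21. Dividing through by -3 gives the monic gcd y**3 - 2y**2 + 4y + 7.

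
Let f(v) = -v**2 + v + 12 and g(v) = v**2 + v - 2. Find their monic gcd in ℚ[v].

1

Repeated division with remainder:
  -v**2 + v + 12 = (-1)(v**2 + v - 2) + (2v + 10)
  v**2 + v - 2 = ((1/2)v - 2)(2v + 10) + (18)
  2v + 10 = ((1/9)v + 5/9)(18) + (0)
The last nonzero remainder is the constant 18, so the polynomials are coprime and gcd = 1.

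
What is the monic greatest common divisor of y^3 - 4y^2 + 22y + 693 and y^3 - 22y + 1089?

y^2 - 11y + 99

By polynomial division,
  y^3 - 4y^2 + 22y + 693 = (y^3 - 22y + 1089) + (-4y^2 + 44y - 396)
  y^3 - 22y + 1089 = (-(1/4)y - 11/4)(-4y^2 + 44y - 396) + (0)
Last nonzero remainder: -4y^2 + 44y - 396. Dividing through by -4 gives the monic gcd y^2 - 11y + 99.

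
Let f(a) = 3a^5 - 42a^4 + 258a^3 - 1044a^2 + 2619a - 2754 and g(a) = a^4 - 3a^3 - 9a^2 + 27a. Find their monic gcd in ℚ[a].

Repeated division with remainder:
  3a^5 - 42a^4 + 258a^3 - 1044a^2 + 2619a - 2754 = (3a - 33)(a^4 - 3a^3 - 9a^2 + 27a) + (186a^3 - 1422a^2 + 3510a - 2754)
  a^4 - 3a^3 - 9a^2 + 27a = ((1/186)a + 24/961)(186a^3 - 1422a^2 + 3510a - 2754) + ((7344/961)a^2 - (44064/961)a + 66096/961)
  186a^3 - 1422a^2 + 3510a - 2754 = ((29791/1224)a - 961/24)((7344/961)a^2 - (44064/961)a + 66096/961) + (0)
Last nonzero remainder: (7344/961)a^2 - (44064/961)a + 66096/961. Dividing through by 7344/961 gives the monic gcd a^2 - 6a + 9.

a^2 - 6a + 9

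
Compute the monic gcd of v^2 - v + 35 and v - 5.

Repeated division with remainder:
  v^2 - v + 35 = (v + 4)(v - 5) + (55)
  v - 5 = ((1/55)v - 1/11)(55) + (0)
The last nonzero remainder is the constant 55, so the polynomials are coprime and gcd = 1.

1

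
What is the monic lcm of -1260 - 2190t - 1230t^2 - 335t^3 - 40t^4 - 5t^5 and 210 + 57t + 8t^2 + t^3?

1260 + 2442t + 1668t^2 + 581t^3 + 107t^4 + 13t^5 + t^6

Repeated division with remainder:
  -5t^5 - 40t^4 - 335t^3 - 1230t^2 - 2190t - 1260 = (-5t^2 - 50)(t^3 + 8t^2 + 57t + 210) + (220t^2 + 660t + 9240)
  t^3 + 8t^2 + 57t + 210 = ((1/220)t + 1/44)(220t^2 + 660t + 9240) + (0)
Last nonzero remainder: 220t^2 + 660t + 9240. Dividing through by 220 gives the monic gcd t^2 + 3t + 42.
Then lcm(f, g) = f·g / gcd(f, g); expanding and making the result monic gives the answer.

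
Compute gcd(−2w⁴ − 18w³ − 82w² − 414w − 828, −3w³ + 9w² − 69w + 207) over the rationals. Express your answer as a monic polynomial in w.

w² + 23

Euclidean algorithm in ℚ[w]:
  −2w⁴ − 18w³ − 82w² − 414w − 828 = ((2/3)w + 8)(−3w³ + 9w² − 69w + 207) + (−108w² − 2484)
  −3w³ + 9w² − 69w + 207 = ((1/36)w − 1/12)(−108w² − 2484) + (0)
Last nonzero remainder: −108w² − 2484. Dividing through by −108 gives the monic gcd w² + 23.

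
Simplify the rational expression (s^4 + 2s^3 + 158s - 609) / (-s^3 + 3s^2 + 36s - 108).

(-s^3 - 5s^2 - 15s - 203)/(s^2 - 36)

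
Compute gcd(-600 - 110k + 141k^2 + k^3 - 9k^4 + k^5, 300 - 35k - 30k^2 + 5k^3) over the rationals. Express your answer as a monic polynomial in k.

60 - 7k - 6k^2 + k^3

Euclidean algorithm in ℚ[k]:
  k^5 - 9k^4 + k^3 + 141k^2 - 110k - 600 = ((1/5)k^2 - (3/5)k - 2)(5k^3 - 30k^2 - 35k + 300) + (0)
Last nonzero remainder: 5k^3 - 30k^2 - 35k + 300. Dividing through by 5 gives the monic gcd k^3 - 6k^2 - 7k + 60.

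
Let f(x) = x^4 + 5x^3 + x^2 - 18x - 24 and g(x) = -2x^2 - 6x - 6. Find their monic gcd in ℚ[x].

x^2 + 3x + 3

Euclidean algorithm in ℚ[x]:
  x^4 + 5x^3 + x^2 - 18x - 24 = (-(1/2)x^2 - x + 4)(-2x^2 - 6x - 6) + (0)
Last nonzero remainder: -2x^2 - 6x - 6. Dividing through by -2 gives the monic gcd x^2 + 3x + 3.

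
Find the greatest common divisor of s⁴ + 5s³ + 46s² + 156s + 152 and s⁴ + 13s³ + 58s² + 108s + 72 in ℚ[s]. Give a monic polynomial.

s² + 4s + 4

Apply the Euclidean algorithm:
  s⁴ + 5s³ + 46s² + 156s + 152 = (s⁴ + 13s³ + 58s² + 108s + 72) + (-8s³ - 12s² + 48s + 80)
  s⁴ + 13s³ + 58s² + 108s + 72 = (-(1/8)s - 23/16)(-8s³ - 12s² + 48s + 80) + ((187/4)s² + 187s + 187)
  -8s³ - 12s² + 48s + 80 = (-(32/187)s + 80/187)((187/4)s² + 187s + 187) + (0)
Last nonzero remainder: (187/4)s² + 187s + 187. Dividing through by 187/4 gives the monic gcd s² + 4s + 4.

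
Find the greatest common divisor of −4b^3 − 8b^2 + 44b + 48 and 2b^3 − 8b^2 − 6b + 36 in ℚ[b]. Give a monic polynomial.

b − 3

Apply the Euclidean algorithm:
  −4b^3 − 8b^2 + 44b + 48 = (−2)(2b^3 − 8b^2 − 6b + 36) + (−24b^2 + 32b + 120)
  2b^3 − 8b^2 − 6b + 36 = (−(1/12)b + 2/9)(−24b^2 + 32b + 120) + (−(28/9)b + 28/3)
  −24b^2 + 32b + 120 = ((54/7)b + 90/7)(−(28/9)b + 28/3) + (0)
Last nonzero remainder: −(28/9)b + 28/3. Dividing through by −28/9 gives the monic gcd b − 3.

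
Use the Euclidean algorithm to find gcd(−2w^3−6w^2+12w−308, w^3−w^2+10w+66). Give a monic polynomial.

Repeated division with remainder:
  −2w^3−6w^2+12w−308 = (−2)(w^3−w^2+10w+66) + (−8w^2+32w−176)
  w^3−w^2+10w+66 = (−(1/8)w−3/8)(−8w^2+32w−176) + (0)
Last nonzero remainder: −8w^2+32w−176. Dividing through by −8 gives the monic gcd w^2−4w+22.

w^2−4w+22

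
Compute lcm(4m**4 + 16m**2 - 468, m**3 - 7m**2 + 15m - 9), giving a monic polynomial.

Repeated division with remainder:
  4m**4 + 16m**2 - 468 = (4m + 28)(m**3 - 7m**2 + 15m - 9) + (152m**2 - 384m - 216)
  m**3 - 7m**2 + 15m - 9 = ((1/152)m - 85/2888)(152m**2 - 384m - 216) + ((1848/361)m - 5544/361)
  152m**2 - 384m - 216 = ((6859/231)m + 1083/77)((1848/361)m - 5544/361) + (0)
Last nonzero remainder: (1848/361)m - 5544/361. Dividing through by 1848/361 gives the monic gcd m - 3.
Then lcm(f, g) = f·g / gcd(f, g); expanding and making the result monic gives the answer.

m**6 - 4m**5 + 7m**4 - 16m**3 - 105m**2 + 468m - 351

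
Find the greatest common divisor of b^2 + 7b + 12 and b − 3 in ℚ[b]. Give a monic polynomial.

1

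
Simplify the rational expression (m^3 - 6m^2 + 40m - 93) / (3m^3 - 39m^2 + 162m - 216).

Euclidean algorithm in ℚ[m]:
  m^3 - 6m^2 + 40m - 93 = (1/3)(3m^3 - 39m^2 + 162m - 216) + (7m^2 - 14m - 21)
  3m^3 - 39m^2 + 162m - 216 = ((3/7)m - 33/7)(7m^2 - 14m - 21) + (105m - 315)
  7m^2 - 14m - 21 = ((1/15)m + 1/15)(105m - 315) + (0)
Last nonzero remainder: 105m - 315. Dividing through by 105 gives the monic gcd m - 3.
Cancel m - 3 from numerator and denominator to get the reduced form.

(m^2 - 3m + 31)/(3m^2 - 30m + 72)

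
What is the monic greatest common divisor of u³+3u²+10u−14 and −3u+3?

Repeated division with remainder:
  u³+3u²+10u−14 = (−(1/3)u²−(4/3)u−14/3)(−3u+3) + (0)
Last nonzero remainder: −3u+3. Dividing through by −3 gives the monic gcd u−1.

u−1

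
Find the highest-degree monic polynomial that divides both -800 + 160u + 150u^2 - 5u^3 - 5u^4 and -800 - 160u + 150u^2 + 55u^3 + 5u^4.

-32 + 6u^2 + u^3

By polynomial division,
  -5u^4 - 5u^3 + 150u^2 + 160u - 800 = (-1)(5u^4 + 55u^3 + 150u^2 - 160u - 800) + (50u^3 + 300u^2 - 1600)
  5u^4 + 55u^3 + 150u^2 - 160u - 800 = ((1/10)u + 1/2)(50u^3 + 300u^2 - 1600) + (0)
Last nonzero remainder: 50u^3 + 300u^2 - 1600. Dividing through by 50 gives the monic gcd u^3 + 6u^2 - 32.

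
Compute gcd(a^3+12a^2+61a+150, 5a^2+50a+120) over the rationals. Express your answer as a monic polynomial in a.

a+6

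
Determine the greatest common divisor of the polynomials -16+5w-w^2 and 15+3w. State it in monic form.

Euclidean algorithm in ℚ[w]:
  -w^2+5w-16 = (-(1/3)w+10/3)(3w+15) + (-66)
  3w+15 = (-(1/22)w-5/22)(-66) + (0)
The last nonzero remainder is the constant -66, so the polynomials are coprime and gcd = 1.

1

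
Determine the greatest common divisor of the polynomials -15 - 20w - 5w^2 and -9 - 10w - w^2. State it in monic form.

Apply the Euclidean algorithm:
  -5w^2 - 20w - 15 = (5)(-w^2 - 10w - 9) + (30w + 30)
  -w^2 - 10w - 9 = (-(1/30)w - 3/10)(30w + 30) + (0)
Last nonzero remainder: 30w + 30. Dividing through by 30 gives the monic gcd w + 1.

1 + w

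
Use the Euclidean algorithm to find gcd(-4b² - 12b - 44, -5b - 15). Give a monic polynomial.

1

Euclidean algorithm in ℚ[b]:
  -4b² - 12b - 44 = ((4/5)b)(-5b - 15) + (-44)
  -5b - 15 = ((5/44)b + 15/44)(-44) + (0)
The last nonzero remainder is the constant -44, so the polynomials are coprime and gcd = 1.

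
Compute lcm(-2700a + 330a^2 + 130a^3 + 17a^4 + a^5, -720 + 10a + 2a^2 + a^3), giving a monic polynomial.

21600a - 5340a^2 - 710a^3 - 6a^4 + 9a^5 + a^6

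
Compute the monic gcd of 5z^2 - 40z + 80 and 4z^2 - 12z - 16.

z - 4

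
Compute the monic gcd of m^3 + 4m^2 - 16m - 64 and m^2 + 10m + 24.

Repeated division with remainder:
  m^3 + 4m^2 - 16m - 64 = (m - 6)(m^2 + 10m + 24) + (20m + 80)
  m^2 + 10m + 24 = ((1/20)m + 3/10)(20m + 80) + (0)
Last nonzero remainder: 20m + 80. Dividing through by 20 gives the monic gcd m + 4.

m + 4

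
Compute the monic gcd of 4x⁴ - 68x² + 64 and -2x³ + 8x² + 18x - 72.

x - 4

Apply the Euclidean algorithm:
  4x⁴ - 68x² + 64 = (-2x - 8)(-2x³ + 8x² + 18x - 72) + (32x² - 512)
  -2x³ + 8x² + 18x - 72 = (-(1/16)x + 1/4)(32x² - 512) + (-14x + 56)
  32x² - 512 = (-(16/7)x - 64/7)(-14x + 56) + (0)
Last nonzero remainder: -14x + 56. Dividing through by -14 gives the monic gcd x - 4.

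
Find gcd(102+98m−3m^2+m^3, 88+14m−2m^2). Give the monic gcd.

Apply the Euclidean algorithm:
  m^3−3m^2+98m+102 = (−(1/2)m−2)(−2m^2+14m+88) + (170m+278)
  −2m^2+14m+88 = (−(1/85)m+734/7225)(170m+278) + (431748/7225)
  170m+278 = ((614125/215874)m+1004275/215874)(431748/7225) + (0)
The last nonzero remainder is the constant 431748/7225, so the polynomials are coprime and gcd = 1.

1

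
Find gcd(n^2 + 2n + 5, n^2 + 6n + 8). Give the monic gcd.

1

By polynomial division,
  n^2 + 2n + 5 = (n^2 + 6n + 8) + (-4n - 3)
  n^2 + 6n + 8 = (-(1/4)n - 21/16)(-4n - 3) + (65/16)
  -4n - 3 = (-(64/65)n - 48/65)(65/16) + (0)
The last nonzero remainder is the constant 65/16, so the polynomials are coprime and gcd = 1.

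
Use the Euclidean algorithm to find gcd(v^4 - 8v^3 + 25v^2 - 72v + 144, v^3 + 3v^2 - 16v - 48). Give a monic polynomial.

v - 4

By polynomial division,
  v^4 - 8v^3 + 25v^2 - 72v + 144 = (v - 11)(v^3 + 3v^2 - 16v - 48) + (74v^2 - 200v - 384)
  v^3 + 3v^2 - 16v - 48 = ((1/74)v + 211/2738)(74v^2 - 200v - 384) + ((6300/1369)v - 25200/1369)
  74v^2 - 200v - 384 = ((50653/3150)v + 10952/525)((6300/1369)v - 25200/1369) + (0)
Last nonzero remainder: (6300/1369)v - 25200/1369. Dividing through by 6300/1369 gives the monic gcd v - 4.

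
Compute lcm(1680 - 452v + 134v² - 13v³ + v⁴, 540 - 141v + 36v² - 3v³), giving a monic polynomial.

Euclidean algorithm in ℚ[v]:
  v⁴ - 13v³ + 134v² - 452v + 1680 = (-(1/3)v + 1/3)(-3v³ + 36v² - 141v + 540) + (75v² - 225v + 1500)
  -3v³ + 36v² - 141v + 540 = (-(1/25)v + 9/25)(75v² - 225v + 1500) + (0)
Last nonzero remainder: 75v² - 225v + 1500. Dividing through by 75 gives the monic gcd v² - 3v + 20.
Then lcm(f, g) = f·g / gcd(f, g); expanding and making the result monic gives the answer.

-15120 + 5748v - 1658v² + 251v³ - 22v⁴ + v⁵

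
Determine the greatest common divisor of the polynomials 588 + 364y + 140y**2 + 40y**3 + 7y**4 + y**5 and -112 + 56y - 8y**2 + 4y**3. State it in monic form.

14 + y**2

By polynomial division,
  y**5 + 7y**4 + 40y**3 + 140y**2 + 364y + 588 = ((1/4)y**2 + (9/4)y + 11)(4y**3 - 8y**2 + 56y - 112) + (130y**2 + 1820)
  4y**3 - 8y**2 + 56y - 112 = ((2/65)y - 4/65)(130y**2 + 1820) + (0)
Last nonzero remainder: 130y**2 + 1820. Dividing through by 130 gives the monic gcd y**2 + 14.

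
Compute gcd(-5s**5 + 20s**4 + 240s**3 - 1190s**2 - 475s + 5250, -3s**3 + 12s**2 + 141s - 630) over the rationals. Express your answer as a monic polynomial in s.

Repeated division with remainder:
  -5s**5 + 20s**4 + 240s**3 - 1190s**2 - 475s + 5250 = ((5/3)s**2 - 5/3)(-3s**3 + 12s**2 + 141s - 630) + (-120s**2 - 240s + 4200)
  -3s**3 + 12s**2 + 141s - 630 = ((1/40)s - 3/20)(-120s**2 - 240s + 4200) + (0)
Last nonzero remainder: -120s**2 - 240s + 4200. Dividing through by -120 gives the monic gcd s**2 + 2s - 35.

s**2 + 2s - 35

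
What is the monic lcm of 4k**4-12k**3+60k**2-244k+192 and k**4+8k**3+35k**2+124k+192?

Apply the Euclidean algorithm:
  4k**4-12k**3+60k**2-244k+192 = (4)(k**4+8k**3+35k**2+124k+192) + (-44k**3-80k**2-740k-576)
  k**4+8k**3+35k**2+124k+192 = (-(1/44)k-17/121)(-44k**3-80k**2-740k-576) + ((840/121)k**2+(840/121)k+13440/121)
  -44k**3-80k**2-740k-576 = (-(1331/210)k-363/70)((840/121)k**2+(840/121)k+13440/121) + (0)
Last nonzero remainder: (840/121)k**2+(840/121)k+13440/121. Dividing through by 840/121 gives the monic gcd k**2+k+16.
Then lcm(f, g) = f·g / gcd(f, g); expanding and making the result monic gives the answer.

k**6+4k**5+6k**4+8k**3-199k**2-396k+576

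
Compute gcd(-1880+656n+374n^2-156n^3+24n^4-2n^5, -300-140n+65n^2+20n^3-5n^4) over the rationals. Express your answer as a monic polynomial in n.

Repeated division with remainder:
  -2n^5+24n^4-156n^3+374n^2+656n-1880 = ((2/5)n-16/5)(-5n^4+20n^3+65n^2-140n-300) + (-118n^3+638n^2+328n-2840)
  -5n^4+20n^3+65n^2-140n-300 = ((5/118)n+415/6962)(-118n^3+638n^2+328n-2840) + ((45500/3481)n^2-(136500/3481)n-455000/3481)
  -118n^3+638n^2+328n-2840 = (-(205379/22750)n+247151/11375)((45500/3481)n^2-(136500/3481)n-455000/3481) + (0)
Last nonzero remainder: (45500/3481)n^2-(136500/3481)n-455000/3481. Dividing through by 45500/3481 gives the monic gcd n^2-3n-10.

-10-3n+n^2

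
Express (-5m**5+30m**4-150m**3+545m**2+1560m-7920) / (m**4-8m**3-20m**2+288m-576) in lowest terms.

(-5m**3-10m**2-150m-495)/(m**2-36)

Apply the Euclidean algorithm:
  -5m**5+30m**4-150m**3+545m**2+1560m-7920 = (-5m-10)(m**4-8m**3-20m**2+288m-576) + (-330m**3+1785m**2+1560m-13680)
  m**4-8m**3-20m**2+288m-576 = (-(1/330)m+19/2420)(-330m**3+1785m**2+1560m-13680) + (-(14175/484)m**2+(28350/121)m-56700/121)
  -330m**3+1785m**2+1560m-13680 = ((10648/945)m+9196/315)(-(14175/484)m**2+(28350/121)m-56700/121) + (0)
Last nonzero remainder: -(14175/484)m**2+(28350/121)m-56700/121. Dividing through by -14175/484 gives the monic gcd m**2-8m+16.
Cancel m**2-8m+16 from numerator and denominator to get the reduced form.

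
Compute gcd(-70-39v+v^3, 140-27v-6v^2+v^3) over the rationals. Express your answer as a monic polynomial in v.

-35-2v+v^2

By polynomial division,
  v^3-39v-70 = (v^3-6v^2-27v+140) + (6v^2-12v-210)
  v^3-6v^2-27v+140 = ((1/6)v-2/3)(6v^2-12v-210) + (0)
Last nonzero remainder: 6v^2-12v-210. Dividing through by 6 gives the monic gcd v^2-2v-35.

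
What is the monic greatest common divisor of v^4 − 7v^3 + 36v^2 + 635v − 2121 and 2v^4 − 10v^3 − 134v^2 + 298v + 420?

v^2 + 4v − 21

Euclidean algorithm in ℚ[v]:
  v^4 − 7v^3 + 36v^2 + 635v − 2121 = (1/2)(2v^4 − 10v^3 − 134v^2 + 298v + 420) + (−2v^3 + 103v^2 + 486v − 2331)
  2v^4 − 10v^3 − 134v^2 + 298v + 420 = (−v − 93/2)(−2v^3 + 103v^2 + 486v − 2331) + ((10283/2)v^2 + 20566v − 215943/2)
  −2v^3 + 103v^2 + 486v − 2331 = (−(4/10283)v + 222/10283)((10283/2)v^2 + 20566v − 215943/2) + (0)
Last nonzero remainder: (10283/2)v^2 + 20566v − 215943/2. Dividing through by 10283/2 gives the monic gcd v^2 + 4v − 21.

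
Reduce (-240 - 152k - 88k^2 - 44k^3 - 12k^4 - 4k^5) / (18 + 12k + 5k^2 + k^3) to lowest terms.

(-40 - 12k - 4k^2 - 4k^3)/(3 + k)

Euclidean algorithm in ℚ[k]:
  -4k^5 - 12k^4 - 44k^3 - 88k^2 - 152k - 240 = (-4k^2 + 8k - 36)(k^3 + 5k^2 + 12k + 18) + (68k^2 + 136k + 408)
  k^3 + 5k^2 + 12k + 18 = ((1/68)k + 3/68)(68k^2 + 136k + 408) + (0)
Last nonzero remainder: 68k^2 + 136k + 408. Dividing through by 68 gives the monic gcd k^2 + 2k + 6.
Cancel k^2 + 2k + 6 from numerator and denominator to get the reduced form.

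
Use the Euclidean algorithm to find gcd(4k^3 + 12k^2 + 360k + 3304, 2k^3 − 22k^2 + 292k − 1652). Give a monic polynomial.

By polynomial division,
  4k^3 + 12k^2 + 360k + 3304 = (2)(2k^3 − 22k^2 + 292k − 1652) + (56k^2 − 224k + 6608)
  2k^3 − 22k^2 + 292k − 1652 = ((1/28)k − 1/4)(56k^2 − 224k + 6608) + (0)
Last nonzero remainder: 56k^2 − 224k + 6608. Dividing through by 56 gives the monic gcd k^2 − 4k + 118.

k^2 − 4k + 118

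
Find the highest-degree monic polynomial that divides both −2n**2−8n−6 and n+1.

Euclidean algorithm in ℚ[n]:
  −2n**2−8n−6 = (−2n−6)(n+1) + (0)
The last nonzero remainder n+1 is already monic.

n+1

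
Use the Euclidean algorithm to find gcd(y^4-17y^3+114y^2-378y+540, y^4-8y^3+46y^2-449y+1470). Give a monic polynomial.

y^2-11y+30

By polynomial division,
  y^4-17y^3+114y^2-378y+540 = (y^4-8y^3+46y^2-449y+1470) + (-9y^3+68y^2+71y-930)
  y^4-8y^3+46y^2-449y+1470 = (-(1/9)y+4/81)(-9y^3+68y^2+71y-930) + ((4093/81)y^2-(45023/81)y+40930/27)
  -9y^3+68y^2+71y-930 = (-(729/4093)y-2511/4093)((4093/81)y^2-(45023/81)y+40930/27) + (0)
Last nonzero remainder: (4093/81)y^2-(45023/81)y+40930/27. Dividing through by 4093/81 gives the monic gcd y^2-11y+30.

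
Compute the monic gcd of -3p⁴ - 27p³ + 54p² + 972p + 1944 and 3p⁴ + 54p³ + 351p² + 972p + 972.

p³ + 15p² + 72p + 108

Repeated division with remainder:
  -3p⁴ - 27p³ + 54p² + 972p + 1944 = (-1)(3p⁴ + 54p³ + 351p² + 972p + 972) + (27p³ + 405p² + 1944p + 2916)
  3p⁴ + 54p³ + 351p² + 972p + 972 = ((1/9)p + 1/3)(27p³ + 405p² + 1944p + 2916) + (0)
Last nonzero remainder: 27p³ + 405p² + 1944p + 2916. Dividing through by 27 gives the monic gcd p³ + 15p² + 72p + 108.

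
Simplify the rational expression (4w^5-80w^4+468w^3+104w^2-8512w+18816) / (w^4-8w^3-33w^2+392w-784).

(4w^3-36w^2-40w+672)/(w^2+3w-28)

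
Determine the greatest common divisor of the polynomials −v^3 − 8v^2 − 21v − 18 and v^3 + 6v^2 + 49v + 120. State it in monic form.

v + 3

By polynomial division,
  −v^3 − 8v^2 − 21v − 18 = (−1)(v^3 + 6v^2 + 49v + 120) + (−2v^2 + 28v + 102)
  v^3 + 6v^2 + 49v + 120 = (−(1/2)v − 10)(−2v^2 + 28v + 102) + (380v + 1140)
  −2v^2 + 28v + 102 = (−(1/190)v + 17/190)(380v + 1140) + (0)
Last nonzero remainder: 380v + 1140. Dividing through by 380 gives the monic gcd v + 3.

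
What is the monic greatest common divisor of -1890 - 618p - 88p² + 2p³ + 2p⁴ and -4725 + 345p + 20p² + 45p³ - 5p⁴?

Repeated division with remainder:
  2p⁴ + 2p³ - 88p² - 618p - 1890 = (-2/5)(-5p⁴ + 45p³ + 20p² + 345p - 4725) + (20p³ - 80p² - 480p - 3780)
  -5p⁴ + 45p³ + 20p² + 345p - 4725 = (-(1/4)p + 5/4)(20p³ - 80p² - 480p - 3780) + (0)
Last nonzero remainder: 20p³ - 80p² - 480p - 3780. Dividing through by 20 gives the monic gcd p³ - 4p² - 24p - 189.

-189 - 24p - 4p² + p³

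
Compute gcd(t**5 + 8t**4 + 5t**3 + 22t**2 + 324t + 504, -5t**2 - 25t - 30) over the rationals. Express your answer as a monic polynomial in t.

t**2 + 5t + 6

Euclidean algorithm in ℚ[t]:
  t**5 + 8t**4 + 5t**3 + 22t**2 + 324t + 504 = (-(1/5)t**3 - (3/5)t**2 + (16/5)t - 84/5)(-5t**2 - 25t - 30) + (0)
Last nonzero remainder: -5t**2 - 25t - 30. Dividing through by -5 gives the monic gcd t**2 + 5t + 6.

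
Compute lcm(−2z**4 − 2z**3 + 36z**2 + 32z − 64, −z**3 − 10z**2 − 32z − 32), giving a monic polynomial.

z**5 + 5z**4 − 14z**3 − 88z**2 − 32z + 128

Apply the Euclidean algorithm:
  −2z**4 − 2z**3 + 36z**2 + 32z − 64 = (2z − 18)(−z**3 − 10z**2 − 32z − 32) + (−80z**2 − 480z − 640)
  −z**3 − 10z**2 − 32z − 32 = ((1/80)z + 1/20)(−80z**2 − 480z − 640) + (0)
Last nonzero remainder: −80z**2 − 480z − 640. Dividing through by −80 gives the monic gcd z**2 + 6z + 8.
Then lcm(f, g) = f·g / gcd(f, g); expanding and making the result monic gives the answer.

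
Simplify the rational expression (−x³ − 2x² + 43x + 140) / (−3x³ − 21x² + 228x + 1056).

Repeated division with remainder:
  −x³ − 2x² + 43x + 140 = (1/3)(−3x³ − 21x² + 228x + 1056) + (5x² − 33x − 212)
  −3x³ − 21x² + 228x + 1056 = (−(3/5)x − 204/25)(5x² − 33x − 212) + (−(4212/25)x − 16848/25)
  5x² − 33x − 212 = (−(125/4212)x + 1325/4212)(−(4212/25)x − 16848/25) + (0)
Last nonzero remainder: −(4212/25)x − 16848/25. Dividing through by −4212/25 gives the monic gcd x + 4.
Cancel x + 4 from numerator and denominator to get the reduced form.

(x² − 2x − 35)/(3x² + 9x − 264)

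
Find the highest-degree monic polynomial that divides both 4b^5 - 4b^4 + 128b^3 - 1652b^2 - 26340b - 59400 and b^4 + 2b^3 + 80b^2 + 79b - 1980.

b^3 + 6b^2 + 104b + 495

By polynomial division,
  4b^5 - 4b^4 + 128b^3 - 1652b^2 - 26340b - 59400 = (4b - 12)(b^4 + 2b^3 + 80b^2 + 79b - 1980) + (-168b^3 - 1008b^2 - 17472b - 83160)
  b^4 + 2b^3 + 80b^2 + 79b - 1980 = (-(1/168)b + 1/42)(-168b^3 - 1008b^2 - 17472b - 83160) + (0)
Last nonzero remainder: -168b^3 - 1008b^2 - 17472b - 83160. Dividing through by -168 gives the monic gcd b^3 + 6b^2 + 104b + 495.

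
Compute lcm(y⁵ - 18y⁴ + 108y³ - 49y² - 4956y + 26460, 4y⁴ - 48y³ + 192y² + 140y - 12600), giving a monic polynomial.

Apply the Euclidean algorithm:
  y⁵ - 18y⁴ + 108y³ - 49y² - 4956y + 26460 = ((1/4)y - 3/2)(4y⁴ - 48y³ + 192y² + 140y - 12600) + (-12y³ + 204y² - 1596y + 7560)
  4y⁴ - 48y³ + 192y² + 140y - 12600 = (-(1/3)y - 5/3)(-12y³ + 204y² - 1596y + 7560) + (0)
Last nonzero remainder: -12y³ + 204y² - 1596y + 7560. Dividing through by -12 gives the monic gcd y³ - 17y² + 133y - 630.
Then lcm(f, g) = f·g / gcd(f, g); expanding and making the result monic gives the answer.

y⁶ - 13y⁵ + 18y⁴ + 491y³ - 5201y² + 1680y + 132300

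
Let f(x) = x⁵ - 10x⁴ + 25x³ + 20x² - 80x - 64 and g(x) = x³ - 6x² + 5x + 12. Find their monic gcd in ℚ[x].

Euclidean algorithm in ℚ[x]:
  x⁵ - 10x⁴ + 25x³ + 20x² - 80x - 64 = (x² - 4x - 4)(x³ - 6x² + 5x + 12) + (4x² - 12x - 16)
  x³ - 6x² + 5x + 12 = ((1/4)x - 3/4)(4x² - 12x - 16) + (0)
Last nonzero remainder: 4x² - 12x - 16. Dividing through by 4 gives the monic gcd x² - 3x - 4.

x² - 3x - 4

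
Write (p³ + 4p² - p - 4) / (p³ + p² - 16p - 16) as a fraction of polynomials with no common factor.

By polynomial division,
  p³ + 4p² - p - 4 = (p³ + p² - 16p - 16) + (3p² + 15p + 12)
  p³ + p² - 16p - 16 = ((1/3)p - 4/3)(3p² + 15p + 12) + (0)
Last nonzero remainder: 3p² + 15p + 12. Dividing through by 3 gives the monic gcd p² + 5p + 4.
Cancel p² + 5p + 4 from numerator and denominator to get the reduced form.

(p - 1)/(p - 4)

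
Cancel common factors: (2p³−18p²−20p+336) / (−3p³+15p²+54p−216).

By polynomial division,
  2p³−18p²−20p+336 = (−2/3)(−3p³+15p²+54p−216) + (−8p²+16p+192)
  −3p³+15p²+54p−216 = ((3/8)p−9/8)(−8p²+16p+192) + (0)
Last nonzero remainder: −8p²+16p+192. Dividing through by −8 gives the monic gcd p²−2p−24.
Cancel p²−2p−24 from numerator and denominator to get the reduced form.

(−2p+14)/(3p−9)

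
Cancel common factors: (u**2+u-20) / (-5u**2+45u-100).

Euclidean algorithm in ℚ[u]:
  u**2+u-20 = (-1/5)(-5u**2+45u-100) + (10u-40)
  -5u**2+45u-100 = (-(1/2)u+5/2)(10u-40) + (0)
Last nonzero remainder: 10u-40. Dividing through by 10 gives the monic gcd u-4.
Cancel u-4 from numerator and denominator to get the reduced form.

(-u-5)/(5u-25)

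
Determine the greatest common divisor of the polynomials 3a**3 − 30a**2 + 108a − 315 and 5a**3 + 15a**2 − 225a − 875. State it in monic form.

a − 7

By polynomial division,
  3a**3 − 30a**2 + 108a − 315 = (3/5)(5a**3 + 15a**2 − 225a − 875) + (−39a**2 + 243a + 210)
  5a**3 + 15a**2 − 225a − 875 = (−(5/39)a − 200/169)(−39a**2 + 243a + 210) + ((15125/169)a − 105875/169)
  −39a**2 + 243a + 210 = (−(6591/15125)a − 1014/3025)((15125/169)a − 105875/169) + (0)
Last nonzero remainder: (15125/169)a − 105875/169. Dividing through by 15125/169 gives the monic gcd a − 7.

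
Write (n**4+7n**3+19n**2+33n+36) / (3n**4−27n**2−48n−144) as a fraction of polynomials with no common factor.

Euclidean algorithm in ℚ[n]:
  n**4+7n**3+19n**2+33n+36 = (1/3)(3n**4−27n**2−48n−144) + (7n**3+28n**2+49n+84)
  3n**4−27n**2−48n−144 = ((3/7)n−12/7)(7n**3+28n**2+49n+84) + (0)
Last nonzero remainder: 7n**3+28n**2+49n+84. Dividing through by 7 gives the monic gcd n**3+4n**2+7n+12.
Cancel n**3+4n**2+7n+12 from numerator and denominator to get the reduced form.

(n+3)/(3n−12)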